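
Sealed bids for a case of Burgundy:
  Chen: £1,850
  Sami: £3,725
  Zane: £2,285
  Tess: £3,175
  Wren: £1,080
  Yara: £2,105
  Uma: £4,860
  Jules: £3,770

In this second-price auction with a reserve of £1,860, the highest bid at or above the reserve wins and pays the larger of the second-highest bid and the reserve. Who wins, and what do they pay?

Sorting bids: 4,860 (Uma) > 3,770 (Jules) > 3,725 (Sami) > 3,175 (Tess) > 2,285 (Zane) > 2,105 (Yara) > …
Highest eligible bid: Uma at £4,860.
max(second-highest £3,770, reserve £1,860) = £3,770; the reserve does not bind.

Uma pays £3,770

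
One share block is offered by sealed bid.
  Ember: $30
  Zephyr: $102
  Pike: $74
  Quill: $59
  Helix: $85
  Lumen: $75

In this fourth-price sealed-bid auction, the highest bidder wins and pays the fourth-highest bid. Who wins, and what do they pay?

Zephyr pays $74

Fourth-price sealed-bid auction: the highest bidder wins and pays the fourth-highest bid.
Bids in order: 102 (Zephyr) > 85 (Helix) > 75 (Lumen) > 74 (Pike) > 59 (Quill) > 30 (Ember)
Zephyr is highest; pays the fourth-highest bid, $74.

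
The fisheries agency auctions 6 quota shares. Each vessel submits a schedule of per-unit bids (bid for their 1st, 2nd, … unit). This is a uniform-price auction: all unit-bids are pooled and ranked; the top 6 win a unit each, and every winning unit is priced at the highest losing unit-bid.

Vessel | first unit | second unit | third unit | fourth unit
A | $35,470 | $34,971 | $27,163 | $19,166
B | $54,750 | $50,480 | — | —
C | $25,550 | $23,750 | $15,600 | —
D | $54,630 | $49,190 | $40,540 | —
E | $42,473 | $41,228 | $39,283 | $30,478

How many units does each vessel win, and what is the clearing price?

All unit-bids, highest first — top 6: 54,750 (B-1), 54,630 (D-1), 50,480 (B-2), 49,190 (D-2), 42,473 (E-1), 41,228 (E-2)
First bid not allocated: $40,540.
Allocation: B 2, D 2, E 2.

B 2, D 2, E 2; clearing price $40,540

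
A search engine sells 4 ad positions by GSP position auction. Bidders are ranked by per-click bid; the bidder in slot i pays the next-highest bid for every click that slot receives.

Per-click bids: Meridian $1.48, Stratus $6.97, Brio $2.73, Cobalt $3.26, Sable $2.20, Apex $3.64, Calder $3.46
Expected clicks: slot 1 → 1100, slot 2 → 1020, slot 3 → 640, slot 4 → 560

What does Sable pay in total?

Ranked by bid: $6.97 (Stratus) > $3.64 (Apex) > $3.46 (Calder) > $3.26 (Cobalt) > $2.73 (Brio) > …
Sable ranks below slot 4 → no slot, pays nothing.

Sable pays $0.00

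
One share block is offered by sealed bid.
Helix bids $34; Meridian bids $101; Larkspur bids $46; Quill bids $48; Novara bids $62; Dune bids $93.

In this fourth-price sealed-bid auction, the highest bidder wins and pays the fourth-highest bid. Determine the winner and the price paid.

Bids in order: 101 (Meridian) > 93 (Dune) > 62 (Novara) > 48 (Quill) > 46 (Larkspur) > 34 (Helix)
Meridian wins; payment is bid #4 in the ranking = $48.

Meridian pays $48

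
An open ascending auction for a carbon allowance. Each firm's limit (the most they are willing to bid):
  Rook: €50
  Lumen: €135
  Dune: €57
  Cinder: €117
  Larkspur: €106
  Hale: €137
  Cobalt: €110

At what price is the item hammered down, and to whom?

Hale wins at €135

Open ascending-bid auction: the price rises until one bidder remains; the winner pays the price at which the last rival dropped out.
Limits in order: 137 (Hale) > 135 (Lumen) > 117 (Cinder) > 110 (Cobalt) > 106 (Larkspur) > 57 (Dune) > …
Lumen is the last rival to drop out, at €135; Hale remains and wins at that price.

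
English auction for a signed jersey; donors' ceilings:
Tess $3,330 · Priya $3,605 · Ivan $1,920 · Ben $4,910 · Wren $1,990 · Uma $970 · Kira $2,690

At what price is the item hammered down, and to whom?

Ben wins at $3,605

Limits in order: 4,910 (Ben) > 3,605 (Priya) > 3,330 (Tess) > 2,690 (Kira) > 1,990 (Wren) > 1,920 (Ivan) > …
Priya is the last rival to drop out, at $3,605; Ben remains and wins at that price.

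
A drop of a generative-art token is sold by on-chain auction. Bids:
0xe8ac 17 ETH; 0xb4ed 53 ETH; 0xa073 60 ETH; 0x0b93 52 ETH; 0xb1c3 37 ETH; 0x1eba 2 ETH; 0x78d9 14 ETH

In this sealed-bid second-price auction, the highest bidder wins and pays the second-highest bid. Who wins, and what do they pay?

0xa073 pays 53 ETH

Rule: the highest bidder wins and pays the second-highest bid.
Sorting bids: 60 (0xa073) > 53 (0xb4ed) > 52 (0x0b93) > 37 (0xb1c3) > 17 (0xe8ac) > 14 (0x78d9) > …
0xa073 wins with the highest bid; price is set by the runner-up at 53 ETH.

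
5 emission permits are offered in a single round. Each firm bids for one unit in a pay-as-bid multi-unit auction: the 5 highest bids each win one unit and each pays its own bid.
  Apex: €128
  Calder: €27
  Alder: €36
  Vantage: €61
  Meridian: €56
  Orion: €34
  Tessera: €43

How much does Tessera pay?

Tessera pays €43

Sorting: 128 (Apex), 61 (Vantage), 56 (Meridian), 43 (Tessera), 36 (Alder), 34 (Orion), 27 (Calder)
Winners (5 units): Apex, Vantage, Meridian, Tessera, Alder.
Tessera wins → own bid €43.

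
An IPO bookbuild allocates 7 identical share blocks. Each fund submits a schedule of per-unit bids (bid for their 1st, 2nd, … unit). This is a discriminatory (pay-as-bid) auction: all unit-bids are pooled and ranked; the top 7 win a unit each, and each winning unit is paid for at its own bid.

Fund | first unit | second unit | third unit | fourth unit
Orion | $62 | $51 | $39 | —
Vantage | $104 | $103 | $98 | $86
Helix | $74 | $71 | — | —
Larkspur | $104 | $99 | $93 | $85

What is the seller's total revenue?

Total revenue: $687

Pooled unit-bids ranked (top 7): 104 (Vantage-1), 104 (Larkspur-1), 103 (Vantage-2), 99 (Larkspur-2), 98 (Vantage-3), 93 (Larkspur-3), 86 (Vantage-4)
Next rejected bid: $85 (not a price — pay-as-bid).
Each winning unit pays its own bid.
Revenue = 104 + 104 + 103 + 99 + 98 + 93 + 86 = $687.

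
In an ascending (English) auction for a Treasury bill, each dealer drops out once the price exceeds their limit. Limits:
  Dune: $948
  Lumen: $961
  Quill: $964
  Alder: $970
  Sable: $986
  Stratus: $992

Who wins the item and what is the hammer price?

Stratus wins at $986

Limits in order: 992 (Stratus) > 986 (Sable) > 970 (Alder) > 964 (Quill) > 961 (Lumen) > 948 (Dune)
Bidding ends when Sable exits at $986; Stratus takes it.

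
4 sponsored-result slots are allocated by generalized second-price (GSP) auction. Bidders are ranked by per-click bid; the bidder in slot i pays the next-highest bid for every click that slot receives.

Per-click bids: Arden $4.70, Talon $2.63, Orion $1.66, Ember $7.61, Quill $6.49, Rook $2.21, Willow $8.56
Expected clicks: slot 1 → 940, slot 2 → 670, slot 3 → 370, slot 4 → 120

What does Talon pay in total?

Talon pays $0.00

Ranked by bid: $8.56 (Willow) > $7.61 (Ember) > $6.49 (Quill) > $4.70 (Arden) > $2.63 (Talon) > …
Talon ranks below slot 4 → no slot, pays nothing.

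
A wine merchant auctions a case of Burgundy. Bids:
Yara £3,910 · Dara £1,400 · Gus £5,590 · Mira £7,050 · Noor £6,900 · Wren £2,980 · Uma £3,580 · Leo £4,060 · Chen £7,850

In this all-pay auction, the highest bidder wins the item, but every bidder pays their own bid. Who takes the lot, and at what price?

Sorting bids: 7,850 (Chen) > 7,050 (Mira) > 6,900 (Noor) > 5,590 (Gus) > 4,060 (Leo) > 3,910 (Yara) > …
Chen wins with the top bid; all bids are sunk regardless.

Chen pays £7,850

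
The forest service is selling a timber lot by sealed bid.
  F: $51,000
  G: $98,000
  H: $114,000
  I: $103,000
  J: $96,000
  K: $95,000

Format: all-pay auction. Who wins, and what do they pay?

Rule: the highest bidder wins the item, but every bidder pays their own bid.
Bids ranked: 114,000 (H) > 103,000 (I) > 98,000 (G) > 96,000 (J) > 95,000 (K) > 51,000 (F)
H wins with the top bid; all bids are sunk regardless.

H pays $114,000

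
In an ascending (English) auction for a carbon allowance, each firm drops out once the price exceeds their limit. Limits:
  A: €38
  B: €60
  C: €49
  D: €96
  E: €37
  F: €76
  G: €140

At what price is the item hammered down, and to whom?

G wins at €96

Limits in order: 140 (G) > 96 (D) > 76 (F) > 60 (B) > 49 (C) > 38 (A) > …
D is the last rival to drop out, at €96; G remains and wins at that price.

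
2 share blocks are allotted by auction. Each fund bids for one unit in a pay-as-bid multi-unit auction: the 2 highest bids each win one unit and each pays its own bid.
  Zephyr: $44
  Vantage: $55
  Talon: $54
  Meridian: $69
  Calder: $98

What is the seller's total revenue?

Total revenue: $167

Sorting: 98 (Calder), 69 (Meridian), 55 (Vantage), 54 (Talon), …
Top 2: Calder, Meridian.
Total revenue = 98 + 69 = $167.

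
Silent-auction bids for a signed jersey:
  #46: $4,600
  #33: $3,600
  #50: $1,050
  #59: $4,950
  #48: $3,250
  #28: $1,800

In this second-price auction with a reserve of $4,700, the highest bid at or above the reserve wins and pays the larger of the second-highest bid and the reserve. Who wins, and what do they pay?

#59 pays $4,700

Second-price auction with a reserve of $4,700: the highest bid at or above the reserve wins and pays the larger of the second-highest bid and the reserve.
Sorting bids: 4,950 (#59) > 4,600 (#46) > 3,600 (#33) > 3,250 (#48) > 1,800 (#28) > 1,050 (#50)
#59 has the top bid at or above the reserve ($4,950).
Second-highest bid $4,600 is below the reserve $4,700, so the reserve binds → payment $4,700.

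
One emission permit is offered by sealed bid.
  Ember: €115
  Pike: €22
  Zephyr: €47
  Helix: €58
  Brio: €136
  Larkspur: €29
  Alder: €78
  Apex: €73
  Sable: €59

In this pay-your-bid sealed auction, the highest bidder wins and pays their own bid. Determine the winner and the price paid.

Sorting bids: 136 (Brio) > 115 (Ember) > 78 (Alder) > 73 (Apex) > 59 (Sable) > 58 (Helix) > …
Brio is highest → pays own bid, €136.

Brio pays €136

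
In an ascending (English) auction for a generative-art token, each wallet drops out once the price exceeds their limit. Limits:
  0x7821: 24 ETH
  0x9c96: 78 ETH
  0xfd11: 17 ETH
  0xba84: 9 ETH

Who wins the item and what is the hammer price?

Limits in order: 78 (0x9c96) > 24 (0x7821) > 17 (0xfd11) > 9 (0xba84)
0x7821 is the last rival to drop out, at 24 ETH; 0x9c96 remains and wins at that price.

0x9c96 wins at 24 ETH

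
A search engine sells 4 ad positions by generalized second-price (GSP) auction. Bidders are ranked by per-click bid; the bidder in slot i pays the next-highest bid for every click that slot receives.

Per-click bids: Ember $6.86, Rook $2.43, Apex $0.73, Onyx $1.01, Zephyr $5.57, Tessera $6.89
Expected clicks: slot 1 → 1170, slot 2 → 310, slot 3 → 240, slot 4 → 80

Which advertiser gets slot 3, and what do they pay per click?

Sorting advertisers: $6.89 (Tessera) > $6.86 (Ember) > $5.57 (Zephyr) > $2.43 (Rook) > $1.01 (Onyx) > …
Slot 3 goes to the third-ranked bidder, Zephyr, who pays the next bid down: $2.43/click.

Zephyr; $2.43 per click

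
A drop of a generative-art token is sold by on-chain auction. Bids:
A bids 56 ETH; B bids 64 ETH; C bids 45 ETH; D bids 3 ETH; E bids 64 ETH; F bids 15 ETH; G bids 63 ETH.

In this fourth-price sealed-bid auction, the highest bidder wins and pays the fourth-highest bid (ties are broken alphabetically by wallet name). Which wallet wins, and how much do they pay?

B pays 56 ETH

Bids in order: 64 (B) > 64 (E) > 63 (G) > 56 (A) > 45 (C) > 15 (F) > …
B and E tie at 64 ETH; tie-break gives it to B.
B is highest; pays the fourth-highest bid, 56 ETH.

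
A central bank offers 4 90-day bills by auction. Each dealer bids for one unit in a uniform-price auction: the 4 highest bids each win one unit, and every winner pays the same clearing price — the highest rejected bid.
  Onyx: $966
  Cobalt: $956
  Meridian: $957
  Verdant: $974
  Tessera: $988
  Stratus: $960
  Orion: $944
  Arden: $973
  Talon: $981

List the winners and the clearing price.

Tessera, Talon, Verdant, Arden; each pays $966

Bids ranked high→low: 988 (Tessera), 981 (Talon), 974 (Verdant), 973 (Arden), 966 (Onyx), 960 (Stratus), …
Winners (4 units): Tessera, Talon, Verdant, Arden.
Clearing price = highest rejected bid = $966.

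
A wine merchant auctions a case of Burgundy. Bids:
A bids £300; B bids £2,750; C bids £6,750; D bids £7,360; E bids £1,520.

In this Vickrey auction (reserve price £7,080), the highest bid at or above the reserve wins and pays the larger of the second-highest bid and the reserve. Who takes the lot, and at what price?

Bids in order: 7,360 (D) > 6,750 (C) > 2,750 (B) > 1,520 (E) > 300 (A)
Highest eligible bid: D at £7,360.
max(second-highest £6,750, reserve £7,080) = £7,080.

D pays £7,080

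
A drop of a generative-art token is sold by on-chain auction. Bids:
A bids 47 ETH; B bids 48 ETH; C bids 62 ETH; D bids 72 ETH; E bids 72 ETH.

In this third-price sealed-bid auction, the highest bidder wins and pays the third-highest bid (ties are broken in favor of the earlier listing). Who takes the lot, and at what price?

D pays 62 ETH

Third-price sealed-bid auction: the highest bidder wins and pays the third-highest bid.
Sorting bids: 72 (D) > 72 (E) > 62 (C) > 48 (B) > 47 (A)
Tie at 72 ETH → D wins by tie-break.
D wins; payment is bid #3 in the ranking = 62 ETH.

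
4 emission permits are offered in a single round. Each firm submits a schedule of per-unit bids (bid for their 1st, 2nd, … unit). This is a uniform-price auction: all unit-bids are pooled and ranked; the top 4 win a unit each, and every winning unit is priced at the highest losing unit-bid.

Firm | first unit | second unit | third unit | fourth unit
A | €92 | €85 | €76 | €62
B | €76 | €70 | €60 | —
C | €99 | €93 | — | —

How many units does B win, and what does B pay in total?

All unit-bids, highest first — top 4: 99 (C-1), 93 (C-2), 92 (A-1), 85 (A-2)
Highest rejected unit-bid = €76.
B wins 0 unit(s) at €76 each.

B: 0 units, pays €0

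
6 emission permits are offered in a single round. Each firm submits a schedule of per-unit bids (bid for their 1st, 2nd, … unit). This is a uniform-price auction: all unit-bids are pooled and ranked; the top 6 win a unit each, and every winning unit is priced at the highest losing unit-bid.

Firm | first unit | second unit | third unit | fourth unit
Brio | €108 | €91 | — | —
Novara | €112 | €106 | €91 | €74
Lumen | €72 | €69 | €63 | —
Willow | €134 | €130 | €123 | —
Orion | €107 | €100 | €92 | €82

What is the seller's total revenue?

Merging the schedules and taking the best 6: 134 (Willow-1), 130 (Willow-2), 123 (Willow-3), 112 (Novara-1), 108 (Brio-1), 107 (Orion-1)
The (k+1)-th unit-bid is €106.
Allocation: Brio 1, Novara 1, Orion 1, Willow 3. Every unit priced at €106.
Revenue = 6 × 106 = €636.

Total revenue: €636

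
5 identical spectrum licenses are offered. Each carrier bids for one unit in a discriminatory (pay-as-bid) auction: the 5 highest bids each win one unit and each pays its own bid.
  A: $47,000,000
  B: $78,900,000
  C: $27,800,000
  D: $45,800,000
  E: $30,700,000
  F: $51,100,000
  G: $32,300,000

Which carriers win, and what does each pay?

B $78,900,000, F $51,100,000, A $47,000,000, D $45,800,000, G $32,300,000

Ordering the bids: 78,900,000 (B), 51,100,000 (F), 47,000,000 (A), 45,800,000 (D), 32,300,000 (G), 30,700,000 (E), 27,800,000 (C)
Top 5: B, F, A, D, G.
Each winner pays its own bid: B $78,900,000, F $51,100,000, A $47,000,000, D $45,800,000, G $32,300,000.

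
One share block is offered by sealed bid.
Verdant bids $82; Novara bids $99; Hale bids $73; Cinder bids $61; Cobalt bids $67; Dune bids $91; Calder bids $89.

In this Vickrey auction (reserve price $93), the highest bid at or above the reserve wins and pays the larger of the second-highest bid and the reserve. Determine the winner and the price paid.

Novara pays $93

Sorting bids: 99 (Novara) > 91 (Dune) > 89 (Calder) > 82 (Verdant) > 73 (Hale) > 67 (Cobalt) > …
Novara has the top bid at or above the reserve ($99).
Second-highest bid $91 is below the reserve $93, so the reserve binds → payment $93.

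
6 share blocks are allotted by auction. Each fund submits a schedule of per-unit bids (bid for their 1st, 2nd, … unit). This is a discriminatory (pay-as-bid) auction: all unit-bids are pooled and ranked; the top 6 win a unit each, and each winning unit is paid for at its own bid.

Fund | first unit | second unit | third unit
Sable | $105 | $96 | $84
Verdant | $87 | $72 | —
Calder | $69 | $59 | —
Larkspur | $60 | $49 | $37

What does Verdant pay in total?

Pooled unit-bids ranked (top 6): 105 (Sable-1), 96 (Sable-2), 87 (Verdant-1), 84 (Sable-3), 72 (Verdant-2), 69 (Calder-1)
Next rejected bid: $60 (not a price — pay-as-bid).
Verdant's winning unit-bids: 87 + 72 = $159.

Verdant pays $159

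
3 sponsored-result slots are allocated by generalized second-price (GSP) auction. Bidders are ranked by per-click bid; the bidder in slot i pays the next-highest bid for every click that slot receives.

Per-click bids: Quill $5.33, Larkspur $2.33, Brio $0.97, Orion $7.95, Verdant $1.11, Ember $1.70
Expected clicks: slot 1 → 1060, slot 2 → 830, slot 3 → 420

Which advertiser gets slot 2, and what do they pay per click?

Per-click bids in order: $7.95 (Orion) > $5.33 (Quill) > $2.33 (Larkspur) > $1.70 (Ember) > …
Slot 2 goes to the second-ranked bidder, Quill, who pays the next bid down: $2.33/click.

Quill; $2.33 per click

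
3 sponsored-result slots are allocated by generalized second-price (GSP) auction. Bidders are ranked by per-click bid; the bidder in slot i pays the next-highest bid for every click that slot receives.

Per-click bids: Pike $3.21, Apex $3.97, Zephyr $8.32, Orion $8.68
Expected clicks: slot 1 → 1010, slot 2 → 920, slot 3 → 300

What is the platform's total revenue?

Total revenue: $13018.60

Ranked by bid: $8.68 (Orion) > $8.32 (Zephyr) > $3.97 (Apex) > $3.21 (Pike)
Slot 1: Orion pays $8.32 × 1010 = $8403.20
Slot 2: Zephyr pays $3.97 × 920 = $3652.40
Slot 3: Apex pays $3.21 × 300 = $963.00
Total = $13018.60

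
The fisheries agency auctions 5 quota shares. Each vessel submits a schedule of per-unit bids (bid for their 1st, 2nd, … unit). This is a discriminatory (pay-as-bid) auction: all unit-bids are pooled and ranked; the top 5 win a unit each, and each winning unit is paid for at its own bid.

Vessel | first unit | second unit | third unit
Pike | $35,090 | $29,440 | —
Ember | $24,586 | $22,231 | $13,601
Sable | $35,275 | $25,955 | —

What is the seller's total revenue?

Total revenue: $150,346

Merging the schedules and taking the best 5: 35,275 (Sable-1), 35,090 (Pike-1), 29,440 (Pike-2), 25,955 (Sable-2), 24,586 (Ember-1)
Next rejected bid: $22,231 (not a price — pay-as-bid).
Each winning unit pays its own bid.
Revenue = 35,275 + 35,090 + 29,440 + 25,955 + 24,586 = $150,346.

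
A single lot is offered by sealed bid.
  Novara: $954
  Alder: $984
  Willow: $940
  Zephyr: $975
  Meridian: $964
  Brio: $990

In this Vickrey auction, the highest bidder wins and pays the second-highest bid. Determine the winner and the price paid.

Bids ranked: 990 (Brio) > 984 (Alder) > 975 (Zephyr) > 964 (Meridian) > 954 (Novara) > 940 (Willow)
Second-price: Brio pays Alder's bid of $984.

Brio pays $984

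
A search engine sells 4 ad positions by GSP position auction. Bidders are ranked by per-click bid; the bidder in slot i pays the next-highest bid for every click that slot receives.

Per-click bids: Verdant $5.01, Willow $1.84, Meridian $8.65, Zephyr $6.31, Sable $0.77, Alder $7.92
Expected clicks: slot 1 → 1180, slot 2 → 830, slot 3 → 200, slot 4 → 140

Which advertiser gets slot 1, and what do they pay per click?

Meridian; $7.92 per click

Ranked by bid: $8.65 (Meridian) > $7.92 (Alder) > $6.31 (Zephyr) > $5.01 (Verdant) > $1.84 (Willow) > …
Slot 1 goes to the first-ranked bidder, Meridian, who pays the next bid down: $7.92/click.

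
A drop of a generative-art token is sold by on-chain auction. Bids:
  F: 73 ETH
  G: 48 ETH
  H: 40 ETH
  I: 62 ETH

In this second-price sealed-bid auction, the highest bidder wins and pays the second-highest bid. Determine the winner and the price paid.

F pays 62 ETH

Bids in order: 73 (F) > 62 (I) > 48 (G) > 40 (H)
Second-price: F pays I's bid of 62 ETH.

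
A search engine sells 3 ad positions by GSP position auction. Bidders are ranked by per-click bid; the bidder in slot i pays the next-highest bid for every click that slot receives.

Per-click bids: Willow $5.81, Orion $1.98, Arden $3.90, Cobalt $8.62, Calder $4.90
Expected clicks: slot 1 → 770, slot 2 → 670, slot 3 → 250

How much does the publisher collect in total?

Total revenue: $8731.70

Ranked by bid: $8.62 (Cobalt) > $5.81 (Willow) > $4.90 (Calder) > $3.90 (Arden) > …
Slot 1: Cobalt pays $5.81 × 770 = $4473.70
Slot 2: Willow pays $4.90 × 670 = $3283.00
Slot 3: Calder pays $3.90 × 250 = $975.00
Total = $8731.70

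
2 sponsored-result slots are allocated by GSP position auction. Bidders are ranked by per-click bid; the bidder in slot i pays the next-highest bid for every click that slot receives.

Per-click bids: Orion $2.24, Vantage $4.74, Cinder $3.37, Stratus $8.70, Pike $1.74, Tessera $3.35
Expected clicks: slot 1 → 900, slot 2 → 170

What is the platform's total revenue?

Ranked by bid: $8.70 (Stratus) > $4.74 (Vantage) > $3.37 (Cinder) > …
Slot 1: Stratus pays $4.74 × 900 = $4266.00
Slot 2: Vantage pays $3.37 × 170 = $572.90
Total = $4838.90

Total revenue: $4838.90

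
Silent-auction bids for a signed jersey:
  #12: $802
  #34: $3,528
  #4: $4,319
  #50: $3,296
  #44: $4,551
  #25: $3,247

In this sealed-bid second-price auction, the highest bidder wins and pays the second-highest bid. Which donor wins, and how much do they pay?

#44 pays $4,319

Rule: the highest bidder wins and pays the second-highest bid.
Bids in order: 4,551 (#44) > 4,319 (#4) > 3,528 (#34) > 3,296 (#50) > 3,247 (#25) > 802 (#12)
Second-price: #44 pays #4's bid of $4,319.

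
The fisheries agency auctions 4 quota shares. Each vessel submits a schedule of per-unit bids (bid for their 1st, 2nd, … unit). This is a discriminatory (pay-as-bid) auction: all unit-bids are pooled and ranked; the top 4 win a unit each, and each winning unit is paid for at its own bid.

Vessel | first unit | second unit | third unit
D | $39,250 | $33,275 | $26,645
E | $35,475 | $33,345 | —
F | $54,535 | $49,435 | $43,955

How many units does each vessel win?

D 1, F 3

All unit-bids, highest first — top 4: 54,535 (F-1), 49,435 (F-2), 43,955 (F-3), 39,250 (D-1)
Next rejected bid: $35,475 (not a price — pay-as-bid).
Allocation: D 1, F 3.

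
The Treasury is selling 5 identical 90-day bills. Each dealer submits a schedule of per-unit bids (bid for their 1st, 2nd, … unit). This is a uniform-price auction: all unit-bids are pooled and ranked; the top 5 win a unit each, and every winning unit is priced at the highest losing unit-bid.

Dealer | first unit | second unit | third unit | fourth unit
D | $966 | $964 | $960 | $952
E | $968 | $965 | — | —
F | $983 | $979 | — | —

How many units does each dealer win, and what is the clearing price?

All unit-bids, highest first — top 5: 983 (F-1), 979 (F-2), 968 (E-1), 966 (D-1), 965 (E-2)
The (k+1)-th unit-bid is $964.
Allocation: D 1, E 2, F 2.

D 1, E 2, F 2; clearing price $964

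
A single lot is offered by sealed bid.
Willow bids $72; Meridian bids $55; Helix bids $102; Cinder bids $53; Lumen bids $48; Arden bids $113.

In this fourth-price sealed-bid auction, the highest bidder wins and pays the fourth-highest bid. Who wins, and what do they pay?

Arden pays $55

Rule: the highest bidder wins and pays the fourth-highest bid.
Bids in order: 113 (Arden) > 102 (Helix) > 72 (Willow) > 55 (Meridian) > 53 (Cinder) > 48 (Lumen)
Arden is highest; pays the fourth-highest bid, $55.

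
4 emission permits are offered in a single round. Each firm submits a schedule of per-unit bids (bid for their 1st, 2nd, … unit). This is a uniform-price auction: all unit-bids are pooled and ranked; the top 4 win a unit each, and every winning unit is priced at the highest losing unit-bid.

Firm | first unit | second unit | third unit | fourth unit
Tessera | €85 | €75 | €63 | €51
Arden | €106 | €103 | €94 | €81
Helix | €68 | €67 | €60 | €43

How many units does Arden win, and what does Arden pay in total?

Pooled unit-bids ranked (top 4): 106 (Arden-1), 103 (Arden-2), 94 (Arden-3), 85 (Tessera-1)
The (k+1)-th unit-bid is €81.
Arden wins 3 unit(s) at €81 each.

Arden: 3 units, pays €243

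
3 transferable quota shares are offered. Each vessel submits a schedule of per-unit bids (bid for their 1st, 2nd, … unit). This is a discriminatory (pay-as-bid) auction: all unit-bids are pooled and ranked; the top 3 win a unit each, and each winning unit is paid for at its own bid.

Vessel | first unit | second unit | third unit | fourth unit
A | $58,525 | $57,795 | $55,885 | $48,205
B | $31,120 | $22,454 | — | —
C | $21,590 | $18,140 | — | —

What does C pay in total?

All unit-bids, highest first — top 3: 58,525 (A-1), 57,795 (A-2), 55,885 (A-3)
Next rejected bid: $48,205 (not a price — pay-as-bid).
C wins no units.

C pays $0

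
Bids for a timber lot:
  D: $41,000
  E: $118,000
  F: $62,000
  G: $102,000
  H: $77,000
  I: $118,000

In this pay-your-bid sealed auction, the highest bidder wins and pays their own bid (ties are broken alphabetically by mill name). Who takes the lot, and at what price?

E pays $118,000

Bids in order: 118,000 (E) > 118,000 (I) > 102,000 (G) > 77,000 (H) > 62,000 (F) > 41,000 (D)
Tie at $118,000 → E wins by tie-break.
E has the highest bid and pays exactly that: $118,000.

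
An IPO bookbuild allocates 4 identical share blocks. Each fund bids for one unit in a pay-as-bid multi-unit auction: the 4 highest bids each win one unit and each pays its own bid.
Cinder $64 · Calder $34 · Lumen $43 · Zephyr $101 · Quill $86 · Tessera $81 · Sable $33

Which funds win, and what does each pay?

Zephyr $101, Quill $86, Tessera $81, Cinder $64

Bids ranked high→low: 101 (Zephyr), 86 (Quill), 81 (Tessera), 64 (Cinder), 43 (Lumen), 34 (Calder), …
The 4 highest are Zephyr, Quill, Tessera, Cinder.
Each winner pays its own bid: Zephyr $101, Quill $86, Tessera $81, Cinder $64.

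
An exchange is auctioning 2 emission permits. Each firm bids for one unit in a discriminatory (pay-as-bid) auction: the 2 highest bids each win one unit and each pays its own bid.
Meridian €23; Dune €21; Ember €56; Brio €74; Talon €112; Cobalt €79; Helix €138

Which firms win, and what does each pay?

Helix €138, Talon €112

Bids ranked high→low: 138 (Helix), 112 (Talon), 79 (Cobalt), 74 (Brio), …
Winners (2 units): Helix, Talon.
Each winner pays its own bid: Helix €138, Talon €112.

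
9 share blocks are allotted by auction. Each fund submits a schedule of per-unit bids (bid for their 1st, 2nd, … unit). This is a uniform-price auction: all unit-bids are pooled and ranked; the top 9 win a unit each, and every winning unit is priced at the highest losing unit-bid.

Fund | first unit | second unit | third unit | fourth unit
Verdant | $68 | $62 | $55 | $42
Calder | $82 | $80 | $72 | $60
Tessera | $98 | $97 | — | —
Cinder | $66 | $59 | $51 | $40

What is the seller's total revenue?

Total revenue: $531

Pooled unit-bids ranked (top 9): 98 (Tessera-1), 97 (Tessera-2), 82 (Calder-1), 80 (Calder-2), 72 (Calder-3), 68 (Verdant-1), 66 (Cinder-1), 62 (Verdant-2), 60 (Calder-4)
The (k+1)-th unit-bid is $59.
Allocation: Calder 4, Cinder 1, Tessera 2, Verdant 2. Every unit priced at $59.
Revenue = 9 × 59 = $531.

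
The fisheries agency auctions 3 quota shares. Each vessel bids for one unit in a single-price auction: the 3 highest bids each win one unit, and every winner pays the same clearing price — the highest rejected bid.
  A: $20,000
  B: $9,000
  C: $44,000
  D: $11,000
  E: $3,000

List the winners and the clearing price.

Ordering the bids: 44,000 (C), 20,000 (A), 11,000 (D), 9,000 (B), 3,000 (E)
Top 3: C, A, D.
Highest unsuccessful bid: $9,000 → clearing price.

C, A, D; each pays $9,000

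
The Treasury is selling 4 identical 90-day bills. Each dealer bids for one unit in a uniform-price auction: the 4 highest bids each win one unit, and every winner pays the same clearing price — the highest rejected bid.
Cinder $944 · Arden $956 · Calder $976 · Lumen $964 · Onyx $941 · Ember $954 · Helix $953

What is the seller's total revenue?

Total revenue: $3,812

Bids ranked high→low: 976 (Calder), 964 (Lumen), 956 (Arden), 954 (Ember), 953 (Helix), 944 (Cinder), …
Winners (4 units): Calder, Lumen, Arden, Ember.
Highest unsuccessful bid: $953 → clearing price.
Total revenue = 4 × $953 = $3,812.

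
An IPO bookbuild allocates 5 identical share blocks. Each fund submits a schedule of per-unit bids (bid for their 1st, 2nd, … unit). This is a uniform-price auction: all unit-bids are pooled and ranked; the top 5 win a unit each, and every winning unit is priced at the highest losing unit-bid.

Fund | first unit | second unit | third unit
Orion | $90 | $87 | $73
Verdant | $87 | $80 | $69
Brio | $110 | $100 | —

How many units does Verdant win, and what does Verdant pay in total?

Verdant: 1 unit, pays $80

Merging the schedules and taking the best 5: 110 (Brio-1), 100 (Brio-2), 90 (Orion-1), 87 (Orion-2), 87 (Verdant-1)
Highest rejected unit-bid = $80.
Verdant wins 1 unit(s) at $80 each.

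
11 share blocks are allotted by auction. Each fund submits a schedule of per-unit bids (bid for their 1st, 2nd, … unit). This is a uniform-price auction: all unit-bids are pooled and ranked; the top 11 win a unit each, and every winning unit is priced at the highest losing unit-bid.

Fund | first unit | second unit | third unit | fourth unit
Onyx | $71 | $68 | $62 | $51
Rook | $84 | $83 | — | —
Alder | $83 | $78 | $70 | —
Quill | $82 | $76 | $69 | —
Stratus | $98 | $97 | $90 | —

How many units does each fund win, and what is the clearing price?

Pooled unit-bids ranked (top 11): 98 (Stratus-1), 97 (Stratus-2), 90 (Stratus-3), 84 (Rook-1), 83 (Rook-2), 83 (Alder-1), 82 (Quill-1), 78 (Alder-2), 76 (Quill-2), 71 (Onyx-1), 70 (Alder-3)
First bid not allocated: $69.
Allocation: Alder 3, Onyx 1, Quill 2, Rook 2, Stratus 3.

Alder 3, Onyx 1, Quill 2, Rook 2, Stratus 3; clearing price $69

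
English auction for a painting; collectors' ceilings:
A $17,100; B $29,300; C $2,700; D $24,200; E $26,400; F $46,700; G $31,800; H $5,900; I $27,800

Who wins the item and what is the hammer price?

Rule: the price rises until one bidder remains; the winner pays the price at which the last rival dropped out.
Limits in order: 46,700 (F) > 31,800 (G) > 29,300 (B) > 27,800 (I) > 26,400 (E) > 24,200 (D) > …
G is the last rival to drop out, at $31,800; F remains and wins at that price.

F wins at $31,800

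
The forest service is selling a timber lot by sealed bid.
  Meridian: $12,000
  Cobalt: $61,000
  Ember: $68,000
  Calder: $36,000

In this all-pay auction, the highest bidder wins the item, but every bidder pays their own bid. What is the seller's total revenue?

Total revenue: $177,000

Sorting bids: 68,000 (Ember) > 61,000 (Cobalt) > 36,000 (Calder) > 12,000 (Meridian)
Every bidder forfeits their bid regardless of winning.
Revenue = 12,000 + 61,000 + 68,000 + 36,000 = $177,000.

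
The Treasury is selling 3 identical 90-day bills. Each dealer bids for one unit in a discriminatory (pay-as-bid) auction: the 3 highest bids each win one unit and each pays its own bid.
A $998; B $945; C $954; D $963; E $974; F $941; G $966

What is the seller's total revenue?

Ordering the bids: 998 (A), 974 (E), 966 (G), 963 (D), 954 (C), …
Winners (3 units): A, E, G.
Total revenue = 998 + 974 + 966 = $2,938.

Total revenue: $2,938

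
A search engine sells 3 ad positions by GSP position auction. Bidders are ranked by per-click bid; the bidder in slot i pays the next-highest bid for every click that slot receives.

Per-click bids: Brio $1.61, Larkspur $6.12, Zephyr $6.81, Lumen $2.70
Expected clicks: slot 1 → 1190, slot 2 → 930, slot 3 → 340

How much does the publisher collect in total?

Sorting advertisers: $6.81 (Zephyr) > $6.12 (Larkspur) > $2.70 (Lumen) > $1.61 (Brio)
Slot 1: Zephyr pays $6.12 × 1190 = $7282.80
Slot 2: Larkspur pays $2.70 × 930 = $2511.00
Slot 3: Lumen pays $1.61 × 340 = $547.40
Total = $10341.20

Total revenue: $10341.20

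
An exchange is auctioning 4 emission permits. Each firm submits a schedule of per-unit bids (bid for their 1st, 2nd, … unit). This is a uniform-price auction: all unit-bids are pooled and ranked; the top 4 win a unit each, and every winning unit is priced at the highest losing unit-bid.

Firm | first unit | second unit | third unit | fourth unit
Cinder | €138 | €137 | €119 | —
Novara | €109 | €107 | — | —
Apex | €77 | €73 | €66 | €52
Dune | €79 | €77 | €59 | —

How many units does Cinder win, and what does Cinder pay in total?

Pooled unit-bids ranked (top 4): 138 (Cinder-1), 137 (Cinder-2), 119 (Cinder-3), 109 (Novara-1)
The (k+1)-th unit-bid is €107.
Cinder wins 3 unit(s) at €107 each.

Cinder: 3 units, pays €321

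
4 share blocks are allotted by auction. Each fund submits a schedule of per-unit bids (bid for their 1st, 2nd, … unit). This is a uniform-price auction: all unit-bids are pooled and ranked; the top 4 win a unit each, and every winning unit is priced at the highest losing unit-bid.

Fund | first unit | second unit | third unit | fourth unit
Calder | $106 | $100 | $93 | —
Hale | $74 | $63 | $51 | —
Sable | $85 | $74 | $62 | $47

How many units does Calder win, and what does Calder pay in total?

Merging the schedules and taking the best 4: 106 (Calder-1), 100 (Calder-2), 93 (Calder-3), 85 (Sable-1)
Highest rejected unit-bid = $74.
Calder wins 3 unit(s) at $74 each.

Calder: 3 units, pays $222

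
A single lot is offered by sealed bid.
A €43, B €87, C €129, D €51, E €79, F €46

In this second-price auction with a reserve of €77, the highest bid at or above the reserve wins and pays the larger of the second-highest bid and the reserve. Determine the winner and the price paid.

Bids ranked: 129 (C) > 87 (B) > 79 (E) > 51 (D) > 46 (F) > 43 (A)
C has the top bid at or above the reserve (€129).
max(second-highest €87, reserve €77) = €87; the reserve does not bind.

C pays €87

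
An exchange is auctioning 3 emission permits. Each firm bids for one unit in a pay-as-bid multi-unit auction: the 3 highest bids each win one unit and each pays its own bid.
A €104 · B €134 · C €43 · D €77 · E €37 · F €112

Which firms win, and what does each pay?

Sorting: 134 (B), 112 (F), 104 (A), 77 (D), 43 (C), …
Winners (3 units): B, F, A.
Each winner pays its own bid: B €134, F €112, A €104.

B €134, F €112, A €104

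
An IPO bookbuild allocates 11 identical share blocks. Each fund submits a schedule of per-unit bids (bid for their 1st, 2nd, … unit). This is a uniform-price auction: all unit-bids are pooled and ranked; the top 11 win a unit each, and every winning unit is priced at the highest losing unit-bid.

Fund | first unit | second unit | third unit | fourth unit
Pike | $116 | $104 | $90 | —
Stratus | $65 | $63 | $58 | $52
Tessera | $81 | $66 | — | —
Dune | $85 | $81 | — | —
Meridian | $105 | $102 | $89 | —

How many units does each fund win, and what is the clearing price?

Merging the schedules and taking the best 11: 116 (Pike-1), 105 (Meridian-1), 104 (Pike-2), 102 (Meridian-2), 90 (Pike-3), 89 (Meridian-3), 85 (Dune-1), 81 (Tessera-1), 81 (Dune-2), 66 (Tessera-2), 65 (Stratus-1)
First bid not allocated: $63.
Allocation: Dune 2, Meridian 3, Pike 3, Stratus 1, Tessera 2.

Dune 2, Meridian 3, Pike 3, Stratus 1, Tessera 2; clearing price $63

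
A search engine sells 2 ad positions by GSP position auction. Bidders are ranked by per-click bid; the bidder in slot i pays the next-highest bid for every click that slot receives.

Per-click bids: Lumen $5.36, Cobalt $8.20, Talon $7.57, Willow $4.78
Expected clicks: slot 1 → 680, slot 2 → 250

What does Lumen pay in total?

Lumen pays $0.00

Ranked by bid: $8.20 (Cobalt) > $7.57 (Talon) > $5.36 (Lumen) > …
Lumen ranks below slot 2 → no slot, pays nothing.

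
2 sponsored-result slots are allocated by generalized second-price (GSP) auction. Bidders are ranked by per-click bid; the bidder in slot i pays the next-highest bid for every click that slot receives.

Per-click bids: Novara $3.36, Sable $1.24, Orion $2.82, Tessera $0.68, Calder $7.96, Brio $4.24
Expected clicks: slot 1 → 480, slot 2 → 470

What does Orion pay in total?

Orion pays $0.00

Per-click bids in order: $7.96 (Calder) > $4.24 (Brio) > $3.36 (Novara) > …
Orion ranks below slot 2 → no slot, pays nothing.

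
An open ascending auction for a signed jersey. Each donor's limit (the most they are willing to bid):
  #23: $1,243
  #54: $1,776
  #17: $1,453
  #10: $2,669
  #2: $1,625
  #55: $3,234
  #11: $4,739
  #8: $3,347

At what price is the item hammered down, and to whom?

Limits in order: 4,739 (#11) > 3,347 (#8) > 3,234 (#55) > 2,669 (#10) > 1,776 (#54) > 1,625 (#2) > …
Once the price passes $3,347, only #11 is left; the hammer falls at #8's limit of $3,347.

#11 wins at $3,347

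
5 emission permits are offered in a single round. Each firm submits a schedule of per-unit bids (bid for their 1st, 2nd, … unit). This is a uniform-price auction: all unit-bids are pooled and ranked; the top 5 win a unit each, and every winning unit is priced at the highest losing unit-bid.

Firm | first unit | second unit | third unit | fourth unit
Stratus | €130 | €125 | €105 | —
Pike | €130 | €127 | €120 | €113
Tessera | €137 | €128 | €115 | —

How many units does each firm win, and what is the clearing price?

Pike 2, Stratus 1, Tessera 2; clearing price €125

All unit-bids, highest first — top 5: 137 (Tessera-1), 130 (Stratus-1), 130 (Pike-1), 128 (Tessera-2), 127 (Pike-2)
First bid not allocated: €125.
Allocation: Pike 2, Stratus 1, Tessera 2.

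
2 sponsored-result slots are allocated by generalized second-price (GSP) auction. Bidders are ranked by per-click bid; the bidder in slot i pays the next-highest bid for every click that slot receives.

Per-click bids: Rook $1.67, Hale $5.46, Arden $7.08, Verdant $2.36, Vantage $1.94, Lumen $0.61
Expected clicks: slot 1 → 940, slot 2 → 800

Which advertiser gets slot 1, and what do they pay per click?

Sorting advertisers: $7.08 (Arden) > $5.46 (Hale) > $2.36 (Verdant) > …
Slot 1 goes to the first-ranked bidder, Arden, who pays the next bid down: $5.46/click.

Arden; $5.46 per click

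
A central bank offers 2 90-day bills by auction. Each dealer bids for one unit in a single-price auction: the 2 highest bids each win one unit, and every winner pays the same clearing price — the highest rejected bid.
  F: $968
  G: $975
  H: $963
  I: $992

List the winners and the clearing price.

I, G; each pays $968

Sorting: 992 (I), 975 (G), 968 (F), 963 (H)
The 2 highest are I, G.
Clearing price = highest rejected bid = $968.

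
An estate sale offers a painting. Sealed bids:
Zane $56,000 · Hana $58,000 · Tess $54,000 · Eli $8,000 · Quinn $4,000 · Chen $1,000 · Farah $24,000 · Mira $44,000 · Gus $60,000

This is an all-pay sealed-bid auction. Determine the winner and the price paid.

Bids ranked: 60,000 (Gus) > 58,000 (Hana) > 56,000 (Zane) > 54,000 (Tess) > 44,000 (Mira) > 24,000 (Farah) > …
Gus wins with the top bid; all bids are sunk regardless.

Gus pays $60,000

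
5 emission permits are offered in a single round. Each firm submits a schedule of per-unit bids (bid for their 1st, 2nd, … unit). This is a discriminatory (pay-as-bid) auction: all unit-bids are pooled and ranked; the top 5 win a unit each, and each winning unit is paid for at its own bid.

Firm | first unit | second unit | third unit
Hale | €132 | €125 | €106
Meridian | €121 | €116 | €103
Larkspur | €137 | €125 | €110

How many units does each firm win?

Merging the schedules and taking the best 5: 137 (Larkspur-1), 132 (Hale-1), 125 (Hale-2), 125 (Larkspur-2), 121 (Meridian-1)
Next rejected bid: €116 (not a price — pay-as-bid).
Allocation: Hale 2, Larkspur 2, Meridian 1.

Hale 2, Larkspur 2, Meridian 1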